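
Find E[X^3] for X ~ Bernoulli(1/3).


For Bernoulli: X in {0,1}
E[X^3] = 0^3*(1-1/3) + 1^3*1/3 = 1/3

1/3


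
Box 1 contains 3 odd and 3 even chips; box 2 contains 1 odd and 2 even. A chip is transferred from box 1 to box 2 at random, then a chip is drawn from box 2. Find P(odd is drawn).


P(transfer odd) = 3/6 = 1/2; P(transfer even) = 1/2
If odd transferred: Urn II has 2 odd of 4, so P(odd|odd moved) = 1/2
If even transferred: Urn II has 1 odd of 4, so P(odd|even moved) = 1/4
By total probability: P(odd) = 1/2*1/2 + 1/2*1/4 = 3/8

3/8


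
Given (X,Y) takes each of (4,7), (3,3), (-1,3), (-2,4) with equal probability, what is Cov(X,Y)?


E[X]=1, E[Y]=17/4, E[XY]=13/2
Cov(X,Y) = E[XY] - E[X]E[Y] = 13/2 - 1*17/4 = 9/4

9/4


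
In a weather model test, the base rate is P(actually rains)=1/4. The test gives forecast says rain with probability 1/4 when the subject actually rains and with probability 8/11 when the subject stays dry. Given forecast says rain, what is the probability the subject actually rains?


P(A) = P(A|B)P(B) + P(A|B')P(B') = 1/4*1/4 + 8/11*3/4 = 107/176
P(B|A) = P(A|B)P(B)/P(A) = (1/16)/(107/176) = 11/107

11/107


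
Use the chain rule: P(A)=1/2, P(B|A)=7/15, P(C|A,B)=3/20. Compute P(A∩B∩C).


P(A∩B∩C) = P(A) * P(B|A) * P(C|A∩B)
= 1/2 * 7/15 * 3/20
= 7/30 * 3/20 = 7/200

7/200


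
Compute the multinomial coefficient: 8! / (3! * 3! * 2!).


8! = 40320
Denominator: 3!=6 * 3!=6 * 2!=2
Coefficient = 40320 / 72 = 560

560


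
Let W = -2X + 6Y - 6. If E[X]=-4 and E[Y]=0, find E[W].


E[-2X + 6Y - 6] = -2*E[X] + 6*E[Y] - 6
= (-2)*(-4) + (6)*(0) + (-6)
= 8 + 0 - 6 = 2

2


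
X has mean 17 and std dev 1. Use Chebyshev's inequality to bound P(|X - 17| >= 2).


k = 2/1 = 2
Chebyshev: P(|X-mu| >= k*sigma) <= 1/k^2 = 1/2^2 = 1/4

1/4


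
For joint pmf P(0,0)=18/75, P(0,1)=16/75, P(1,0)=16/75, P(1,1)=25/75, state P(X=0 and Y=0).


Read from table: P(X=0, Y=0) = 18/75 = 6/25

6/25


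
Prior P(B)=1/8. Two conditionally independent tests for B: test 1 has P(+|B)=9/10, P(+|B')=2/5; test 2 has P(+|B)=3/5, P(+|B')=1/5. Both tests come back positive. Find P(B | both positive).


After test 1: P(+) = 9/10*1/8 + 2/5*7/8 = 37/80
P(B|+) = (9/80)/(37/80) = 9/37
After test 2 (use post1 as new prior): P(+) = 3/5*9/37 + 1/5*28/37 = 11/37
P(B|+,+) = (27/185)/(11/37) = 27/55

27/55


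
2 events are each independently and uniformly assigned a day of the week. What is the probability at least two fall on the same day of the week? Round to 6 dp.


P(all different) = prod((7-i)/7 for i=0..1) = 0.857143
P(at least one match) = 1 - 0.857143 = 0.142857

0.142857


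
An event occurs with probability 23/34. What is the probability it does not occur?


P(A') = 1 - P(A) = 1 - 23/34 = 11/34

11/34


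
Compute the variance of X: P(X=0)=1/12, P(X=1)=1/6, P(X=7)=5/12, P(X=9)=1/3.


E[X] = 73/12, E[X^2] = 571/12
Var(X) = E[X^2] - (E[X])^2 = 571/12 - (73/12)^2 = 1523/144

1523/144


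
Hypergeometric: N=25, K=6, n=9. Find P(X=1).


P(X=1) = C(6,1)*C(19,8) / C(25,9)
= 6*75582 / 2042975
= 453492/2042975 = 1404/6325

1404/6325


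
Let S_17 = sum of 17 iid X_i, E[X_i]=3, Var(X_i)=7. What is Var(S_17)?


By independence, Var(S_n) = n*Var(X_1) = 17*7 = 119

119


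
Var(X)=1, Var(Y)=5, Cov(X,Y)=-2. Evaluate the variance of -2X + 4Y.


Var(-2X + 4Y) = (-2)^2*Var(X) + 4^2*Var(Y) + 2*(-2)*4*Cov(X,Y)
= 4*1 + 16*5 - 16*(-2)
= 4 + 80 + 32 = 116

116


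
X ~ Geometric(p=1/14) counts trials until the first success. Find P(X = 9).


P(X=9) = (1-p)^8 * p = (13/14)^8 * 1/14
= 815730721/1475789056 * 1/14 = 815730721/20661046784

815730721/20661046784


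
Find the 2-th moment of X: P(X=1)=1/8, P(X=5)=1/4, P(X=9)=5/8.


E[X^2] = sum(x^2 * P(x))
= 1*1/8 + 25*1/4 + 81*5/8
= 57

57


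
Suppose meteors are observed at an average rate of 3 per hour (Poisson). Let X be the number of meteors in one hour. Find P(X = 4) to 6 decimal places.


P(X=4) = e^(-3) * 3^4 / 4!
≈ 0.04978706837 * 81 / 24
≈ 0.168031

0.168031


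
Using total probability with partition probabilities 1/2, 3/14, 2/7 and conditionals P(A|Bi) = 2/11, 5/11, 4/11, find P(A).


P(A) = P(A|B1)P(B1) + P(A|B2)P(B2) + P(A|B3)P(B3)
= 2/11*1/2 + 5/11*3/14 + 4/11*2/7
= 1/11 + 15/154 + 8/77 = 45/154

45/154


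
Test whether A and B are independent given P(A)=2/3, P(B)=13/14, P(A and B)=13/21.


P(A)*P(B) = 2/3*13/14 = 13/21
P(A∩B) = 13/21, which equals P(A)P(B), so independent

Yes, A and B are independent


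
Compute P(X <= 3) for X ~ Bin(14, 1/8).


P(X<=3) = P(X=0) + P(X=1) + P(X=2) + P(X=3)
= 678223072849/4398046511104 + 678223072849/2199023255552 + 1259557135291/4398046511104 + 179936733613/1099511627776
= 2006986644145/2199023255552

2006986644145/2199023255552


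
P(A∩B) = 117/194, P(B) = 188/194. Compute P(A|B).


P(A|B) = P(A∩B)/P(B) = (117/194)/(188/194) = 117/188

117/188


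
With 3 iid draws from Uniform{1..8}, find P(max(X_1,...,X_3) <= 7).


P(max <= 7) = P(all X_i <= 7) = (P(X_1 <= 7))^3
= (7/8)^3 = 343/512

343/512


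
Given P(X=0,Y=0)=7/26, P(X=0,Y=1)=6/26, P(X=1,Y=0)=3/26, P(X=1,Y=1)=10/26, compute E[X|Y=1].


P(Y=1) = 16/26
E[X|Y=1] = (0*6 + 1*10)/16 = 10/16 = 5/8

5/8


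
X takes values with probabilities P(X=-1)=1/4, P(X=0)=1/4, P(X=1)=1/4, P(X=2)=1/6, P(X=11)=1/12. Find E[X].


E[X] = sum(x * P(x))
= -1*1/4 + 0*1/4 + 1*1/4 + 2*1/6 + 11*1/12
= 5/4

5/4


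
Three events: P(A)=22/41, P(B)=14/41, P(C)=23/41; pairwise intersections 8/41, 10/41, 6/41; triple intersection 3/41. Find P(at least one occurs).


P(A∪B∪C) = P(A)+P(B)+P(C) - P(AB)-P(AC)-P(BC) + P(ABC)
= 22/41+14/41+23/41 - 8/41-10/41-6/41 + 3/41
= 38/41

38/41


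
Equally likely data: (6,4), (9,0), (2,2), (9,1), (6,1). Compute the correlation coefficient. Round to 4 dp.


Cov(X,Y) = -1.6400, Var(X) = 6.6400, Var(Y) = 1.8400
rho = Cov/(sqrt(VarX)*sqrt(VarY)) = -0.4692

-0.4692


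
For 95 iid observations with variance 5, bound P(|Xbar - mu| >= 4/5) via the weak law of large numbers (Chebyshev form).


Var(Xbar) = Var(X)/n = 5/95
Chebyshev: P(|Xbar-mu| >= 4/5) <= Var(Xbar)/(4/5)^2 = (1/19)/(16/25) = 25/304

25/304


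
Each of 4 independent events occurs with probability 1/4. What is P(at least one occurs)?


P(at least one) = 1 - P(none)
P(none) = (1 - 1/4)^4 = (3/4)^4 = 81/256
P(at least one) = 1 - 81/256 = 175/256

175/256


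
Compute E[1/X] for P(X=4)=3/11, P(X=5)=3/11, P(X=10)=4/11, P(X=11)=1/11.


E[1/X] = sum(g(x)*P(x))
= 1/4*3/11 + 1/5*3/11 + 1/10*4/11 + 1/11*1/11
= 81/484

81/484


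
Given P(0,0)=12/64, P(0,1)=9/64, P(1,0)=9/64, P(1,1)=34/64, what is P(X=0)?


P(X=0) = P(0,0)+P(0,1) = 12/64 + 9/64 = 21/64

21/64


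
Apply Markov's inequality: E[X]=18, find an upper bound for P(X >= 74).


Markov: P(X >= a) <= E[X]/a
P(X >= 74) <= 18/74 = 9/37

9/37


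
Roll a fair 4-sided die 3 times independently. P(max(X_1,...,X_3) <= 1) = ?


P(max <= 1) = P(all X_i <= 1) = (P(X_1 <= 1))^3
= (1/4)^3 = 1/64

1/64


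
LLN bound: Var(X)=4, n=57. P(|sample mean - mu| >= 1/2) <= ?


Var(Xbar) = Var(X)/n = 4/57
Chebyshev: P(|Xbar-mu| >= 1/2) <= Var(Xbar)/(1/2)^2 = (4/57)/(1/4) = 16/57

16/57


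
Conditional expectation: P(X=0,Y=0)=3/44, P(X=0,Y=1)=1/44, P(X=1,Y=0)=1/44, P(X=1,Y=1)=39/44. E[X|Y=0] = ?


P(Y=0) = 4/44
E[X|Y=0] = (0*3 + 1*1)/4 = 1/4

1/4


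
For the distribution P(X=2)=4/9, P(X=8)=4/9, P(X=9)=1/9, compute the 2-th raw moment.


E[X^2] = sum(x^2 * P(x))
= 4*4/9 + 64*4/9 + 81*1/9
= 353/9

353/9


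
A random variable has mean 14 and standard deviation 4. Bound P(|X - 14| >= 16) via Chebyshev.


k = 16/4 = 4
Chebyshev: P(|X-mu| >= k*sigma) <= 1/k^2 = 1/4^2 = 1/16

1/16


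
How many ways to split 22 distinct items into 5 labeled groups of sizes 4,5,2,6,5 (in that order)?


22! = 1124000727777607680000
Denominator: 4!=24 * 5!=120 * 2!=2 * 6!=720 * 5!=120
Coefficient = 1124000727777607680000 / 497664000 = 2258553417120

2258553417120


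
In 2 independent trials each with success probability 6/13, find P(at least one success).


P(at least one) = 1 - P(none)
P(none) = (1 - 6/13)^2 = (7/13)^2 = 49/169
P(at least one) = 1 - 49/169 = 120/169

120/169


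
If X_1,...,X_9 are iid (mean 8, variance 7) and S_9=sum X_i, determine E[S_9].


E[S_n] = n*E[X_1] = 9*8 = 72

72


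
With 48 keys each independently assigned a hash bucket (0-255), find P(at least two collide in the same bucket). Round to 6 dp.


P(all different) = prod((256-i)/256 for i=0..47) = 0.009029
P(at least one match) = 1 - 0.009029 = 0.990971

0.990971


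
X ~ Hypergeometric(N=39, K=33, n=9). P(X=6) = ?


P(X=6) = C(33,6)*C(6,3) / C(39,9)
= 1107568*20 / 211915132
= 22151360/211915132 = 16240/155363

16240/155363


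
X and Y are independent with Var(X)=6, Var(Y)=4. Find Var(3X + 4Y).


Independence => Cov(X,Y)=0
Var(3X + 4Y) = 3^2*Var(X) + 4^2*Var(Y)
= 9*6 + 16*4 = 118

118


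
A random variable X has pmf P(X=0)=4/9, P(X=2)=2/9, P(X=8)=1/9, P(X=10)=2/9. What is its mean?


E[X] = sum(x * P(x))
= 0*4/9 + 2*2/9 + 8*1/9 + 10*2/9
= 32/9

32/9


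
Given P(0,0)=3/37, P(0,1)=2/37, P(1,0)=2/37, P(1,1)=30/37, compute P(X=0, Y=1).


Read from table: P(X=0, Y=1) = 2/37

2/37


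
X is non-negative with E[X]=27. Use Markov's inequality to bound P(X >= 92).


Markov: P(X >= a) <= E[X]/a
P(X >= 92) <= 27/92

27/92


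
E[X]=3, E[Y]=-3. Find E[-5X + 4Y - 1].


E[-5X + 4Y - 1] = -5*E[X] + 4*E[Y] - 1
= (-5)*(3) + (4)*(-3) + (-1)
= -15 - 12 - 1 = -28

-28


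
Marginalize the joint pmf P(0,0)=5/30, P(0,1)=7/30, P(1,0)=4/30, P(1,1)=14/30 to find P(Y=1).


P(Y=1) = P(0,1)+P(1,1) = 7/30 + 14/30 = 21/30 = 7/10

7/10


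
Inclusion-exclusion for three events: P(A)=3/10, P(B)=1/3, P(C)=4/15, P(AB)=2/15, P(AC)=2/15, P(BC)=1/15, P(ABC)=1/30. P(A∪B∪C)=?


P(A∪B∪C) = P(A)+P(B)+P(C) - P(AB)-P(AC)-P(BC) + P(ABC)
= 3/10+1/3+4/15 - 2/15-2/15-1/15 + 1/30
= 3/5

3/5


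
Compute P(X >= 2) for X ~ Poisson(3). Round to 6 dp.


P(X>=2) = 1 - P(X<=1) = 1 - (e^(-3)*3^0/0! + e^(-3)*3^1/1!)
≈ 1 - (0.0497870684 + 0.1493612051)
= 1 - 0.1991482735 = 0.8008517265
≈ 0.800852

0.800852


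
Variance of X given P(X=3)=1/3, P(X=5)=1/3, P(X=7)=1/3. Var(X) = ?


E[X] = 5, E[X^2] = 83/3
Var(X) = E[X^2] - (E[X])^2 = 83/3 - (5)^2 = 8/3

8/3


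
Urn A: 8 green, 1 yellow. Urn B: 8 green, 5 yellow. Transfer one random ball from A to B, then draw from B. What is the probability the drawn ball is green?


P(transfer green) = 8/9; P(transfer yellow) = 1/9
If green transferred: Urn II has 9 green of 14, so P(green|green moved) = 9/14
If yellow transferred: Urn II has 8 green of 14, so P(green|yellow moved) = 4/7
By total probability: P(green) = 8/9*9/14 + 1/9*4/7 = 40/63

40/63


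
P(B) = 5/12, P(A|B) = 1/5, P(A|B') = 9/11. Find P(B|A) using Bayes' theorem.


P(A) = P(A|B)P(B) + P(A|B')P(B') = 1/5*5/12 + 9/11*7/12 = 37/66
P(B|A) = P(A|B)P(B)/P(A) = (1/12)/(37/66) = 11/74

11/74


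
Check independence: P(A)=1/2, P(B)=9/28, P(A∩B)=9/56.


P(A)*P(B) = 1/2*9/28 = 9/56
P(A∩B) = 9/56, which equals P(A)P(B), so independent

Yes, A and B are independent


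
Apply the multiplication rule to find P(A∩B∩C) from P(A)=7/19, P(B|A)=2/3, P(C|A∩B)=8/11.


P(A∩B∩C) = P(A) * P(B|A) * P(C|A∩B)
= 7/19 * 2/3 * 8/11
= 14/57 * 8/11 = 112/627

112/627


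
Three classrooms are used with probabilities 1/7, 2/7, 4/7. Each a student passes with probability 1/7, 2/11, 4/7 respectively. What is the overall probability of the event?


P(A) = P(A|B1)P(B1) + P(A|B2)P(B2) + P(A|B3)P(B3)
= 1/7*1/7 + 2/11*2/7 + 4/7*4/7
= 1/49 + 4/77 + 16/49 = 215/539

215/539


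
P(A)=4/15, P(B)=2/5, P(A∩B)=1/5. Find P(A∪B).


P(A∪B) = P(A) + P(B) - P(A∩B)
= 4/15 + 2/5 - 1/5 = 7/15

7/15


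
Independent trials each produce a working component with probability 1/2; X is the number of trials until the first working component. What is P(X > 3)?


P(X > 3) = P(first 3 trials all fail) = (1-p)^3 = (1/2)^3 = 1/8

1/8


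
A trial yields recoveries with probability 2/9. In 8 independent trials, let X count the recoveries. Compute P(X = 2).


P(X=2) = C(8,2) * p^2 * (1-p)^6
= 28 * 4/81 * 117649/531441
= 13176688/43046721

13176688/43046721


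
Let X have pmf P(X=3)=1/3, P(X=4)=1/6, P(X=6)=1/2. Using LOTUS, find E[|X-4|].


E[|X-4|] = sum(g(x)*P(x))
= 1*1/3 + 0*1/6 + 2*1/2
= 4/3

4/3


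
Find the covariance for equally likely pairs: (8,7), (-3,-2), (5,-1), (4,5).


E[X]=7/2, E[Y]=9/4, E[XY]=77/4
Cov(X,Y) = E[XY] - E[X]E[Y] = 77/4 - 7/2*9/4 = 91/8

91/8


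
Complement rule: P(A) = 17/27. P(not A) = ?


P(A') = 1 - P(A) = 1 - 17/27 = 10/27

10/27


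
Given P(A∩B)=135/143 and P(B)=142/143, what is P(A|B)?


P(A|B) = P(A∩B)/P(B) = (135/143)/(142/143) = 135/142

135/142


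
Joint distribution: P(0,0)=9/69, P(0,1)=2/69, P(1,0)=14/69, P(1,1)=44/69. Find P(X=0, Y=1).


Read from table: P(X=0, Y=1) = 2/69

2/69


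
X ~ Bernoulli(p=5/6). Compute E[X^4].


For Bernoulli: X in {0,1}
E[X^4] = 0^4*(1-5/6) + 1^4*5/6 = 5/6

5/6


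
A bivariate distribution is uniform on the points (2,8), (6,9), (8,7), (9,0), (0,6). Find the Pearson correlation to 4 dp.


Cov(X,Y) = -4.8000, Var(X) = 12.0000, Var(Y) = 10.0000
rho = Cov/(sqrt(VarX)*sqrt(VarY)) = -0.4382

-0.4382


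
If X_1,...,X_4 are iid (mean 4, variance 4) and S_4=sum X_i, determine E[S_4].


E[S_n] = n*E[X_1] = 4*4 = 16

16


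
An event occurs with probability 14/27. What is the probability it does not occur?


P(A') = 1 - P(A) = 1 - 14/27 = 13/27

13/27


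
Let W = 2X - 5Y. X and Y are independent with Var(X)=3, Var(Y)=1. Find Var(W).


Independence => Cov(X,Y)=0
Var(2X - 5Y) = 2^2*Var(X) + (-5)^2*Var(Y)
= 4*3 + 25*1 = 37

37


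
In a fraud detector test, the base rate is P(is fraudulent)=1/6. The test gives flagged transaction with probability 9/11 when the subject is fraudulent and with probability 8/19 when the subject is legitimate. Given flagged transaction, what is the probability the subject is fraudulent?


P(A) = P(A|B)P(B) + P(A|B')P(B') = 9/11*1/6 + 8/19*5/6 = 611/1254
P(B|A) = P(A|B)P(B)/P(A) = (3/22)/(611/1254) = 171/611

171/611


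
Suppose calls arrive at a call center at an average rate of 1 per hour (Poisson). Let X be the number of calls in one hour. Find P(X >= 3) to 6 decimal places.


P(X>=3) = 1 - P(X<=2) = 1 - (e^(-1)*1^0/0! + e^(-1)*1^1/1! + e^(-1)*1^2/2!)
≈ 1 - (0.3678794412 + 0.3678794412 + 0.1839397206)
= 1 - 0.9196986030 = 0.0803013970
≈ 0.080301

0.080301


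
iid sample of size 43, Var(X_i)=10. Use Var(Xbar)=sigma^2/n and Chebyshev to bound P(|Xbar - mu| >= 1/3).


Var(Xbar) = Var(X)/n = 10/43
Chebyshev: P(|Xbar-mu| >= 1/3) <= Var(Xbar)/(1/3)^2 = (10/43)/(1/9) = 90/43
Bound exceeds 1, so trivial bound: 1

1


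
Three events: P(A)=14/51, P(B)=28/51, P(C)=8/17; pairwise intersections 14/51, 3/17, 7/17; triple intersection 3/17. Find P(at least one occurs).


P(A∪B∪C) = P(A)+P(B)+P(C) - P(AB)-P(AC)-P(BC) + P(ABC)
= 14/51+28/51+8/17 - 14/51-3/17-7/17 + 3/17
= 31/51

31/51


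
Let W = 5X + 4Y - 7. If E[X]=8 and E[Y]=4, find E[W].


E[5X + 4Y - 7] = 5*E[X] + 4*E[Y] - 7
= (5)*(8) + (4)*(4) + (-7)
= 40 + 16 - 7 = 49

49


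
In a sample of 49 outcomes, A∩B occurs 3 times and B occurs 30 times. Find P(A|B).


P(A|B) = P(A∩B)/P(B) = (3/49)/(30/49) = 3/30 = 1/10

1/10


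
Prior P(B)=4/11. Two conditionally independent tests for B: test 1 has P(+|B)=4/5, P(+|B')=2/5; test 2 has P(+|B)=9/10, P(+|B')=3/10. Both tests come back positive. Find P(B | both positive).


After test 1: P(+) = 4/5*4/11 + 2/5*7/11 = 6/11
P(B|+) = (16/55)/(6/11) = 8/15
After test 2 (use post1 as new prior): P(+) = 9/10*8/15 + 3/10*7/15 = 31/50
P(B|+,+) = (12/25)/(31/50) = 24/31

24/31


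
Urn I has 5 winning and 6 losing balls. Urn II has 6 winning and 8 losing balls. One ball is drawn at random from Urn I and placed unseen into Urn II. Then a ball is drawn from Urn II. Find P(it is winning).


P(transfer winning) = 5/11; P(transfer losing) = 6/11
If winning transferred: Urn II has 7 winning of 15, so P(winning|winning moved) = 7/15
If losing transferred: Urn II has 6 winning of 15, so P(winning|losing moved) = 2/5
By total probability: P(winning) = 5/11*7/15 + 6/11*2/5 = 71/165

71/165


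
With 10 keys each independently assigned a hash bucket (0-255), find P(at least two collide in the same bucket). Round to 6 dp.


P(all different) = prod((256-i)/256 for i=0..9) = 0.836945
P(at least one match) = 1 - 0.836945 = 0.163055

0.163055


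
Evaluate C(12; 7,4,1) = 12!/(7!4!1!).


12! = 479001600
Denominator: 7!=5040 * 4!=24 * 1!=1
Coefficient = 479001600 / 120960 = 3960

3960


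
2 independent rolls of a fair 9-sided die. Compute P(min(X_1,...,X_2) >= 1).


P(min >= 1) = P(all X_i >= 1) = (P(X_1 >= 1))^2
= (9/9)^2 = 1^2 = 1

1


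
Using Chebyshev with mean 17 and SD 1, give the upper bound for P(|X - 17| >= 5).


k = 5/1 = 5
Chebyshev: P(|X-mu| >= k*sigma) <= 1/k^2 = 1/5^2 = 1/25

1/25


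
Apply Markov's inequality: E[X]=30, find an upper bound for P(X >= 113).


Markov: P(X >= a) <= E[X]/a
P(X >= 113) <= 30/113

30/113


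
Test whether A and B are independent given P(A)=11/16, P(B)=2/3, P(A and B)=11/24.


P(A)*P(B) = 11/16*2/3 = 11/24
P(A∩B) = 11/24, which equals P(A)P(B), so independent

Yes, A and B are independent


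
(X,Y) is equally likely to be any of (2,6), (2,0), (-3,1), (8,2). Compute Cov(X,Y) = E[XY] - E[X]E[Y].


E[X]=9/4, E[Y]=9/4, E[XY]=25/4
Cov(X,Y) = E[XY] - E[X]E[Y] = 25/4 - 9/4*9/4 = 19/16

19/16


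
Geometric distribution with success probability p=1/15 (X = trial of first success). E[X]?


For geometric (trials until first success), E[X] = 1/p = 1/(1/15) = 15

15


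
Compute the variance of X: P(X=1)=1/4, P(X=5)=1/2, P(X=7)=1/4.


E[X] = 9/2, E[X^2] = 25
Var(X) = E[X^2] - (E[X])^2 = 25 - (9/2)^2 = 19/4

19/4


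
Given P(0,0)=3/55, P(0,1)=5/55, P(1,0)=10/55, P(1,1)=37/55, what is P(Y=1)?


P(Y=1) = P(0,1)+P(1,1) = 5/55 + 37/55 = 42/55

42/55


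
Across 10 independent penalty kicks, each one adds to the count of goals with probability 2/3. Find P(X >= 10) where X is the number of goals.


P(X>=10) = P(X=10)
= 1024/59049
= 1024/59049

1024/59049


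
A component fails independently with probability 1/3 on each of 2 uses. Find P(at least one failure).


P(at least one) = 1 - P(none)
P(none) = (1 - 1/3)^2 = (2/3)^2 = 4/9
P(at least one) = 1 - 4/9 = 5/9

5/9


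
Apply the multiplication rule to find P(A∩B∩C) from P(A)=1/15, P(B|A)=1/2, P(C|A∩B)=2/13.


P(A∩B∩C) = P(A) * P(B|A) * P(C|A∩B)
= 1/15 * 1/2 * 2/13
= 1/30 * 2/13 = 1/195

1/195


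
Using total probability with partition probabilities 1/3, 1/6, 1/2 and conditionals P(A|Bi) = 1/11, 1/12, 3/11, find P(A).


P(A) = P(A|B1)P(B1) + P(A|B2)P(B2) + P(A|B3)P(B3)
= 1/11*1/3 + 1/12*1/6 + 3/11*1/2
= 1/33 + 1/72 + 3/22 = 13/72

13/72


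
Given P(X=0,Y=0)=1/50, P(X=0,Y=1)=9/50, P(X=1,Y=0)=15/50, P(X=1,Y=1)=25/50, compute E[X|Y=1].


P(Y=1) = 34/50
E[X|Y=1] = (0*9 + 1*25)/34 = 25/34

25/34


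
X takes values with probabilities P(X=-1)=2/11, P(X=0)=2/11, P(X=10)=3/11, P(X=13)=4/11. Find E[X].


E[X] = sum(x * P(x))
= -1*2/11 + 0*2/11 + 10*3/11 + 13*4/11
= 80/11

80/11


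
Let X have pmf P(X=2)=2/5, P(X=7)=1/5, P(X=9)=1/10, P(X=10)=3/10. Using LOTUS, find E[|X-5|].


E[|X-5|] = sum(g(x)*P(x))
= 3*2/5 + 2*1/5 + 4*1/10 + 5*3/10
= 7/2

7/2


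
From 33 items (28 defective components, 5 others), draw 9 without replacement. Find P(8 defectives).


P(X=8) = C(28,8)*C(5,1) / C(33,9)
= 3108105*5 / 38567100
= 15540525/38567100 = 1449/3596

1449/3596


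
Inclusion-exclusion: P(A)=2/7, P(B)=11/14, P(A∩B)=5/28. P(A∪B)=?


P(A∪B) = P(A) + P(B) - P(A∩B)
= 2/7 + 11/14 - 5/28 = 25/28

25/28


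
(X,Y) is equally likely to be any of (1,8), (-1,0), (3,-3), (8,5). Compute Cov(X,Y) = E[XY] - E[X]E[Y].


E[X]=11/4, E[Y]=5/2, E[XY]=39/4
Cov(X,Y) = E[XY] - E[X]E[Y] = 39/4 - 11/4*5/2 = 23/8

23/8


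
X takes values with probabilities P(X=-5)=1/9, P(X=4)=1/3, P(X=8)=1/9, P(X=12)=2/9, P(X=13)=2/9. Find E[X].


E[X] = sum(x * P(x))
= -5*1/9 + 4*1/3 + 8*1/9 + 12*2/9 + 13*2/9
= 65/9

65/9


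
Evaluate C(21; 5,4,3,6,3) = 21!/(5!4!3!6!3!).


21! = 51090942171709440000
Denominator: 5!=120 * 4!=24 * 3!=6 * 6!=720 * 3!=6
Coefficient = 51090942171709440000 / 74649600 = 684410126400

684410126400


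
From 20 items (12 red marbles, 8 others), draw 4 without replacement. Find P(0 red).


P(X=0) = C(12,0)*C(8,4) / C(20,4)
= 1*70 / 4845
= 70/4845 = 14/969

14/969


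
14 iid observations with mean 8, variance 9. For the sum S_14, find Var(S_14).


By independence, Var(S_n) = n*Var(X_1) = 14*9 = 126

126


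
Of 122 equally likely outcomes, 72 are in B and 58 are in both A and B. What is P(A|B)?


P(A|B) = P(A∩B)/P(B) = (58/122)/(72/122) = 58/72 = 29/36

29/36


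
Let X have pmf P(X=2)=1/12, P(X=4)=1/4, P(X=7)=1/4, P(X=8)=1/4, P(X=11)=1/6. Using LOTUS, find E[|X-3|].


E[|X-3|] = sum(g(x)*P(x))
= 1*1/12 + 1*1/4 + 4*1/4 + 5*1/4 + 8*1/6
= 47/12

47/12


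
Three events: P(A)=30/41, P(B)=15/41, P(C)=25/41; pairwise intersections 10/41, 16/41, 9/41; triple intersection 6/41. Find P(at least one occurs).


P(A∪B∪C) = P(A)+P(B)+P(C) - P(AB)-P(AC)-P(BC) + P(ABC)
= 30/41+15/41+25/41 - 10/41-16/41-9/41 + 6/41
= 1

1


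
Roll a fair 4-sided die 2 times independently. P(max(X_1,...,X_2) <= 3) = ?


P(max <= 3) = P(all X_i <= 3) = (P(X_1 <= 3))^2
= (3/4)^2 = 9/16

9/16


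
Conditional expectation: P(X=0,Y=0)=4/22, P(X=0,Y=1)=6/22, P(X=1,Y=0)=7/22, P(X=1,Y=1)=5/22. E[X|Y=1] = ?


P(Y=1) = 11/22
E[X|Y=1] = (0*6 + 1*5)/11 = 5/11

5/11


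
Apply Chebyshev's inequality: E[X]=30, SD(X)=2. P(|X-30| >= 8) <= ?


k = 8/2 = 4
Chebyshev: P(|X-mu| >= k*sigma) <= 1/k^2 = 1/4^2 = 1/16

1/16


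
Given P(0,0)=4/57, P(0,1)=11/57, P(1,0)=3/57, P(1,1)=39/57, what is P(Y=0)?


P(Y=0) = P(0,0)+P(1,0) = 4/57 + 3/57 = 7/57

7/57


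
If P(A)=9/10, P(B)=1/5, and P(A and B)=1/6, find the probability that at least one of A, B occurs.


P(A∪B) = P(A) + P(B) - P(A∩B)
= 9/10 + 1/5 - 1/6 = 14/15

14/15


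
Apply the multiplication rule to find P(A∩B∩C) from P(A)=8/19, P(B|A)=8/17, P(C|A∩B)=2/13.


P(A∩B∩C) = P(A) * P(B|A) * P(C|A∩B)
= 8/19 * 8/17 * 2/13
= 64/323 * 2/13 = 128/4199

128/4199


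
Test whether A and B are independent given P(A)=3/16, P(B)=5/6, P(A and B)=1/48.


P(A)*P(B) = 3/16*5/6 = 5/32
P(A∩B) = 1/48 != 5/32, so not independent

No, A and B are not independent


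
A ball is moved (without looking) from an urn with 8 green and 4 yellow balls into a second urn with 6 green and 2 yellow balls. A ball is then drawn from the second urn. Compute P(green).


P(transfer green) = 8/12 = 2/3; P(transfer yellow) = 1/3
If green transferred: Urn II has 7 green of 9, so P(green|green moved) = 7/9
If yellow transferred: Urn II has 6 green of 9, so P(green|yellow moved) = 2/3
By total probability: P(green) = 2/3*7/9 + 1/3*2/3 = 20/27

20/27


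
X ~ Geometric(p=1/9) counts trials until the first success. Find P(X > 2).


P(X > 2) = P(first 2 trials all fail) = (1-p)^2 = (8/9)^2 = 64/81

64/81


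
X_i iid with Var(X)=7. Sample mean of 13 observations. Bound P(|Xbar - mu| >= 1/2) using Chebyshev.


Var(Xbar) = Var(X)/n = 7/13
Chebyshev: P(|Xbar-mu| >= 1/2) <= Var(Xbar)/(1/2)^2 = (7/13)/(1/4) = 28/13
Bound exceeds 1, so trivial bound: 1

1


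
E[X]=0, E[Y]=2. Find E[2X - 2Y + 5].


E[2X - 2Y + 5] = 2*E[X] - 2*E[Y] + 5
= (2)*(0) + (-2)*(2) + (5)
= 0 - 4 + 5 = 1

1


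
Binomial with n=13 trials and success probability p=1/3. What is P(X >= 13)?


P(X>=13) = P(X=13)
= 1/1594323
= 1/1594323

1/1594323


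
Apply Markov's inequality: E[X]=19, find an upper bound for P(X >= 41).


Markov: P(X >= a) <= E[X]/a
P(X >= 41) <= 19/41

19/41


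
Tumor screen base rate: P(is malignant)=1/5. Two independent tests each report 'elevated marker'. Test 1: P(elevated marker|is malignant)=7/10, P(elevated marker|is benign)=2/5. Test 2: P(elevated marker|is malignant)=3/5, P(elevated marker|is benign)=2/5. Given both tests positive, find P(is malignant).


After test 1: P(+) = 7/10*1/5 + 2/5*4/5 = 23/50
P(B|+) = (7/50)/(23/50) = 7/23
After test 2 (use post1 as new prior): P(+) = 3/5*7/23 + 2/5*16/23 = 53/115
P(B|+,+) = (21/115)/(53/115) = 21/53

21/53


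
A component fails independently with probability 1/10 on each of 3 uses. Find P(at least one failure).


P(at least one) = 1 - P(none)
P(none) = (1 - 1/10)^3 = (9/10)^3 = 729/1000
P(at least one) = 1 - 729/1000 = 271/1000

271/1000


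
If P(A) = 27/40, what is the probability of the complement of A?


P(A') = 1 - P(A) = 1 - 27/40 = 13/40

13/40


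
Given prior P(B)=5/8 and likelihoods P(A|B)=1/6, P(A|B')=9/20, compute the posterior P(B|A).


P(A) = P(A|B)P(B) + P(A|B')P(B') = 1/6*5/8 + 9/20*3/8 = 131/480
P(B|A) = P(A|B)P(B)/P(A) = (5/48)/(131/480) = 50/131

50/131


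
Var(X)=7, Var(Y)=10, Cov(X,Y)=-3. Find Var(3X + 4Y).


Var(3X + 4Y) = 3^2*Var(X) + 4^2*Var(Y) + 2*3*4*Cov(X,Y)
= 9*7 + 16*10 + 24*(-3)
= 63 + 160 - 72 = 151

151


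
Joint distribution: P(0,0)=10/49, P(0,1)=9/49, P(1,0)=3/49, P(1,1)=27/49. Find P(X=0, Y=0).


Read from table: P(X=0, Y=0) = 10/49

10/49


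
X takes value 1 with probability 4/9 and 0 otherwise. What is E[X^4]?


For Bernoulli: X in {0,1}
E[X^4] = 0^4*(1-4/9) + 1^4*4/9 = 4/9

4/9


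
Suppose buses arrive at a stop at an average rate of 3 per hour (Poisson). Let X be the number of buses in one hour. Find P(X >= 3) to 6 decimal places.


P(X>=3) = 1 - P(X<=2) = 1 - (e^(-3)*3^0/0! + e^(-3)*3^1/1! + e^(-3)*3^2/2!)
≈ 1 - (0.0497870684 + 0.1493612051 + 0.2240418077)
= 1 - 0.4231900812 = 0.5768099188
≈ 0.576810

0.576810


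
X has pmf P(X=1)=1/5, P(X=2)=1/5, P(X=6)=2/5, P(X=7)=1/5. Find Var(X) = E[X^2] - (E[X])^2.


E[X] = 22/5, E[X^2] = 126/5
Var(X) = E[X^2] - (E[X])^2 = 126/5 - (22/5)^2 = 146/25

146/25


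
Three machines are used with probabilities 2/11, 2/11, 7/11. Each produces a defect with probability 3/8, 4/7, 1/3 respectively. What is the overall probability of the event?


P(A) = P(A|B1)P(B1) + P(A|B2)P(B2) + P(A|B3)P(B3)
= 3/8*2/11 + 4/7*2/11 + 1/3*7/11
= 3/44 + 8/77 + 7/33 = 355/924

355/924


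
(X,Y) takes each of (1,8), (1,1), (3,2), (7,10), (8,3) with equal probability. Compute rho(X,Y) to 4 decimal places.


Cov(X,Y) = 2.6000, Var(X) = 8.8000, Var(Y) = 12.5600
rho = Cov/(sqrt(VarX)*sqrt(VarY)) = 0.2473

0.2473


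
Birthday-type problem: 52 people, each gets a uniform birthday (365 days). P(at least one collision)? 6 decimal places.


P(all different) = prod((365-i)/365 for i=0..51) = 0.021995
P(at least one match) = 1 - 0.021995 = 0.978005

0.978005


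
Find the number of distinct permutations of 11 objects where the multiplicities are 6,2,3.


11! = 39916800
Denominator: 6!=720 * 2!=2 * 3!=6
Coefficient = 39916800 / 8640 = 4620

4620


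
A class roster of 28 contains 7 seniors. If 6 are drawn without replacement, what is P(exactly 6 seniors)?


P(X=6) = C(7,6)*C(21,0) / C(28,6)
= 7*1 / 376740
= 7/376740 = 1/53820

1/53820


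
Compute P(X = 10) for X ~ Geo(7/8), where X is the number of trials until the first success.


P(X=10) = (1-p)^9 * p = (1/8)^9 * 7/8
= 1/134217728 * 7/8 = 7/1073741824

7/1073741824


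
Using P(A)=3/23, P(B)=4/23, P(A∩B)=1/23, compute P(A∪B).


P(A∪B) = P(A) + P(B) - P(A∩B)
= 3/23 + 4/23 - 1/23 = 6/23

6/23


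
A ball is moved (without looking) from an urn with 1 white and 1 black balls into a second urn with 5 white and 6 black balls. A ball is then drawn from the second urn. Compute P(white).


P(transfer white) = 1/2; P(transfer black) = 1/2
If white transferred: Urn II has 6 white of 12, so P(white|white moved) = 1/2
If black transferred: Urn II has 5 white of 12, so P(white|black moved) = 5/12
By total probability: P(white) = 1/2*1/2 + 1/2*5/12 = 11/24

11/24


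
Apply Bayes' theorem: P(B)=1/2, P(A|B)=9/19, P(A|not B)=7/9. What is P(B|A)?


P(A) = P(A|B)P(B) + P(A|B')P(B') = 9/19*1/2 + 7/9*1/2 = 107/171
P(B|A) = P(A|B)P(B)/P(A) = (9/38)/(107/171) = 81/214

81/214


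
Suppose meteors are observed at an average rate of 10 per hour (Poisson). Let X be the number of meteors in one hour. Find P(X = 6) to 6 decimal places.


P(X=6) = e^(-10) * 10^6 / 6!
≈ 0.00004539992976 * 1000000 / 720
≈ 0.063055

0.063055


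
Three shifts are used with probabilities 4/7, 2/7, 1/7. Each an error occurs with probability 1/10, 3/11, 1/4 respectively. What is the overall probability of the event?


P(A) = P(A|B1)P(B1) + P(A|B2)P(B2) + P(A|B3)P(B3)
= 1/10*4/7 + 3/11*2/7 + 1/4*1/7
= 2/35 + 6/77 + 1/28 = 263/1540

263/1540


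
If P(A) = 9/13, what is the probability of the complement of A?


P(A') = 1 - P(A) = 1 - 9/13 = 4/13

4/13


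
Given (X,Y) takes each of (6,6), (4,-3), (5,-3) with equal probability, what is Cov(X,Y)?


E[X]=5, E[Y]=0, E[XY]=3
Cov(X,Y) = E[XY] - E[X]E[Y] = 3 - 5*0 = 3

3


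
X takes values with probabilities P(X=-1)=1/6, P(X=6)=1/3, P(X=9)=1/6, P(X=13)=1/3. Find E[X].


E[X] = sum(x * P(x))
= -1*1/6 + 6*1/3 + 9*1/6 + 13*1/3
= 23/3

23/3


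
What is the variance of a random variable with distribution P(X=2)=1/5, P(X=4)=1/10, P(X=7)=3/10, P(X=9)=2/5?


E[X] = 13/2, E[X^2] = 99/2
Var(X) = E[X^2] - (E[X])^2 = 99/2 - (13/2)^2 = 29/4

29/4


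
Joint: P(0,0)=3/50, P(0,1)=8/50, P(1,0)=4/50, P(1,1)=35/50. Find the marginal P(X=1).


P(X=1) = P(1,0)+P(1,1) = 4/50 + 35/50 = 39/50

39/50


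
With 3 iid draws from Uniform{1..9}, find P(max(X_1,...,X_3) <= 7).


P(max <= 7) = P(all X_i <= 7) = (P(X_1 <= 7))^3
= (7/9)^3 = 343/729

343/729


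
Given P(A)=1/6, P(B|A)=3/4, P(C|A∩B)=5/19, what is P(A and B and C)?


P(A∩B∩C) = P(A) * P(B|A) * P(C|A∩B)
= 1/6 * 3/4 * 5/19
= 1/8 * 5/19 = 5/152

5/152


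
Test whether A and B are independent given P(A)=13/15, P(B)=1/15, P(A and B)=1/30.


P(A)*P(B) = 13/15*1/15 = 13/225
P(A∩B) = 1/30 != 13/225, so not independent

No, A and B are not independent


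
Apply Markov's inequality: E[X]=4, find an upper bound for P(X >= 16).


Markov: P(X >= a) <= E[X]/a
P(X >= 16) <= 4/16 = 1/4

1/4


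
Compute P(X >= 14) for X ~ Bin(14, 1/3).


P(X>=14) = P(X=14)
= 1/4782969
= 1/4782969

1/4782969


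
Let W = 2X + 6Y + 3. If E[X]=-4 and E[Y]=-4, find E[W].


E[2X + 6Y + 3] = 2*E[X] + 6*E[Y] + 3
= (2)*(-4) + (6)*(-4) + (3)
= -8 - 24 + 3 = -29

-29


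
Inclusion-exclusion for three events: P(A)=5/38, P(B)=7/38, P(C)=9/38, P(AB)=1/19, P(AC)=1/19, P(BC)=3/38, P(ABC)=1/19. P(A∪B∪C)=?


P(A∪B∪C) = P(A)+P(B)+P(C) - P(AB)-P(AC)-P(BC) + P(ABC)
= 5/38+7/38+9/38 - 1/19-1/19-3/38 + 1/19
= 8/19

8/19


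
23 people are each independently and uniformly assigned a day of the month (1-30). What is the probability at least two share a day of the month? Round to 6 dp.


P(all different) = prod((30-i)/30 for i=0..22) = 0.000006
P(at least one match) = 1 - 0.000006 = 0.999994

0.999994


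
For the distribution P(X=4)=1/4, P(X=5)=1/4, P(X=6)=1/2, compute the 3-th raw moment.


E[X^3] = sum(x^3 * P(x))
= 64*1/4 + 125*1/4 + 216*1/2
= 621/4

621/4


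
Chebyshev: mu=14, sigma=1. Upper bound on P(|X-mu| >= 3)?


k = 3/1 = 3
Chebyshev: P(|X-mu| >= k*sigma) <= 1/k^2 = 1/3^2 = 1/9

1/9


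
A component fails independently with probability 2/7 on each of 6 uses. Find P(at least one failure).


P(at least one) = 1 - P(none)
P(none) = (1 - 2/7)^6 = (5/7)^6 = 15625/117649
P(at least one) = 1 - 15625/117649 = 102024/117649

102024/117649


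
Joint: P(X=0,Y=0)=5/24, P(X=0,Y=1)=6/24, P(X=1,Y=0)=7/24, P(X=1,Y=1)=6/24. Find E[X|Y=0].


P(Y=0) = 12/24
E[X|Y=0] = (0*5 + 1*7)/12 = 7/12

7/12


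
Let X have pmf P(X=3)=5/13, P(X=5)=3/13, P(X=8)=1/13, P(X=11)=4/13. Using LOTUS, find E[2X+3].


E[2X+3] = sum(g(x)*P(x))
= 9*5/13 + 13*3/13 + 19*1/13 + 25*4/13
= 203/13

203/13


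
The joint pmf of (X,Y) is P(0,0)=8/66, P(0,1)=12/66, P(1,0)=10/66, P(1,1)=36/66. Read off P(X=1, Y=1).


Read from table: P(X=1, Y=1) = 36/66 = 6/11

6/11


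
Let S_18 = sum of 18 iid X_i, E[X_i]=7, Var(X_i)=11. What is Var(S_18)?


By independence, Var(S_n) = n*Var(X_1) = 18*11 = 198

198


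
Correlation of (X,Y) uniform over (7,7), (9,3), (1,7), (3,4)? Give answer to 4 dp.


Cov(X,Y) = -2.5000, Var(X) = 10.0000, Var(Y) = 3.1875
rho = Cov/(sqrt(VarX)*sqrt(VarY)) = -0.4428

-0.4428


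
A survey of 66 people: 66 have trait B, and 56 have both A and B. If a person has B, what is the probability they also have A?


P(A|B) = P(A∩B)/P(B) = (56/66)/(66/66) = 56/66 = 28/33

28/33


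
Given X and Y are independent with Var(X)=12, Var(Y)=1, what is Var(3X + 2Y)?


Independence => Cov(X,Y)=0
Var(3X + 2Y) = 3^2*Var(X) + 2^2*Var(Y)
= 9*12 + 4*1 = 112

112


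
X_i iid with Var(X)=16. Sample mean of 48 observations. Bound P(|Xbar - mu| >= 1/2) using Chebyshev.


Var(Xbar) = Var(X)/n = 16/48
Chebyshev: P(|Xbar-mu| >= 1/2) <= Var(Xbar)/(1/2)^2 = (1/3)/(1/4) = 4/3
Bound exceeds 1, so trivial bound: 1

1


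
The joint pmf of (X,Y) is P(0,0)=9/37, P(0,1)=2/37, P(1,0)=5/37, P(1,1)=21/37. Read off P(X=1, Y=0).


Read from table: P(X=1, Y=0) = 5/37

5/37


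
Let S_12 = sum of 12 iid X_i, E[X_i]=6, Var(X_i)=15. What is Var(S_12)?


By independence, Var(S_n) = n*Var(X_1) = 12*15 = 180

180


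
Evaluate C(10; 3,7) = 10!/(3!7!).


10! = 3628800
Denominator: 3!=6 * 7!=5040
Coefficient = 3628800 / 30240 = 120

120


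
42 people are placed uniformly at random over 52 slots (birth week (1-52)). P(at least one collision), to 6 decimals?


P(all different) = prod((52-i)/52 for i=0..41) = 0.000000
P(at least one match) = 1 - 0.000000 = 1.000000

1.000000


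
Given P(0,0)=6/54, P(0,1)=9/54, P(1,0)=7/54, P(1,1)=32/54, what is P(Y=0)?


P(Y=0) = P(0,0)+P(1,0) = 6/54 + 7/54 = 13/54

13/54


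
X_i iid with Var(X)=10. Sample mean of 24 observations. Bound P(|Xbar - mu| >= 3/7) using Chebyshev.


Var(Xbar) = Var(X)/n = 10/24
Chebyshev: P(|Xbar-mu| >= 3/7) <= Var(Xbar)/(3/7)^2 = (5/12)/(9/49) = 245/108
Bound exceeds 1, so trivial bound: 1

1


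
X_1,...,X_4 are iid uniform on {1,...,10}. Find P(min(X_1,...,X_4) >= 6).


P(min >= 6) = P(all X_i >= 6) = (P(X_1 >= 6))^4
= (5/10)^4 = (1/2)^4 = 1/16

1/16


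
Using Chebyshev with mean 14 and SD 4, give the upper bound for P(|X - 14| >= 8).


k = 8/4 = 2
Chebyshev: P(|X-mu| >= k*sigma) <= 1/k^2 = 1/2^2 = 1/4

1/4


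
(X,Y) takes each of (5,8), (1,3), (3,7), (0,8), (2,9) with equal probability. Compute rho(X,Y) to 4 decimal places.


Cov(X,Y) = 1.0000, Var(X) = 2.9600, Var(Y) = 4.4000
rho = Cov/(sqrt(VarX)*sqrt(VarY)) = 0.2771

0.2771


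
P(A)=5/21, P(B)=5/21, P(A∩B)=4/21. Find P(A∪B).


P(A∪B) = P(A) + P(B) - P(A∩B)
= 5/21 + 5/21 - 4/21 = 2/7

2/7


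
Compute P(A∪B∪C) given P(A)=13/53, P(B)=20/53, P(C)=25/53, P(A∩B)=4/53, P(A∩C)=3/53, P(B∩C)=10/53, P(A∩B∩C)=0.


P(A∪B∪C) = P(A)+P(B)+P(C) - P(AB)-P(AC)-P(BC) + P(ABC)
= 13/53+20/53+25/53 - 4/53-3/53-10/53 + 0
= 41/53

41/53


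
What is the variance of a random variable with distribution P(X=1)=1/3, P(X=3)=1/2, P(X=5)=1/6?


E[X] = 8/3, E[X^2] = 9
Var(X) = E[X^2] - (E[X])^2 = 9 - (8/3)^2 = 17/9

17/9


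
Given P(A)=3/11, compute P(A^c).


P(A') = 1 - P(A) = 1 - 3/11 = 8/11

8/11


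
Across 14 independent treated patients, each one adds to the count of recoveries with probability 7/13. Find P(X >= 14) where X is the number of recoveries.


P(X>=14) = P(X=14)
= 678223072849/3937376385699289
= 678223072849/3937376385699289

678223072849/3937376385699289


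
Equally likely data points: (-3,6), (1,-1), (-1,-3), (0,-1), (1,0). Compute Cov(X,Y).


E[X]=-2/5, E[Y]=1/5, E[XY]=-16/5
Cov(X,Y) = E[XY] - E[X]E[Y] = -16/5 + 2/5*1/5 = -78/25

-78/25


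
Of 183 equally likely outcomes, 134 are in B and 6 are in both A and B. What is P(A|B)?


P(A|B) = P(A∩B)/P(B) = (6/183)/(134/183) = 6/134 = 3/67

3/67


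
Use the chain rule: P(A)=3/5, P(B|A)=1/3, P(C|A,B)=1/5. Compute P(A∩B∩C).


P(A∩B∩C) = P(A) * P(B|A) * P(C|A∩B)
= 3/5 * 1/3 * 1/5
= 1/5 * 1/5 = 1/25

1/25


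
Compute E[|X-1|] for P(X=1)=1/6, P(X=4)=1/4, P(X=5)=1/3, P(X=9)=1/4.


E[|X-1|] = sum(g(x)*P(x))
= 0*1/6 + 3*1/4 + 4*1/3 + 8*1/4
= 49/12

49/12


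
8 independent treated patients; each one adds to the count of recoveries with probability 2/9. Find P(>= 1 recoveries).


P(at least one) = 1 - P(none)
P(none) = (1 - 2/9)^8 = (7/9)^8 = 5764801/43046721
P(at least one) = 1 - 5764801/43046721 = 37281920/43046721

37281920/43046721


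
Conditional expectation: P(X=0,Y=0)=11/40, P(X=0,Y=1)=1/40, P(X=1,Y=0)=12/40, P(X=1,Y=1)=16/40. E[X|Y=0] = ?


P(Y=0) = 23/40
E[X|Y=0] = (0*11 + 1*12)/23 = 12/23

12/23


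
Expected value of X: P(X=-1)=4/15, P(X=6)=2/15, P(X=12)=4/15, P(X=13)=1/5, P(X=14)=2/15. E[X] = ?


E[X] = sum(x * P(x))
= -1*4/15 + 6*2/15 + 12*4/15 + 13*1/5 + 14*2/15
= 41/5

41/5


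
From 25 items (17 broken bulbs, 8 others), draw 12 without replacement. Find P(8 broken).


P(X=8) = C(17,8)*C(8,4) / C(25,12)
= 24310*70 / 5200300
= 1701700/5200300 = 143/437

143/437


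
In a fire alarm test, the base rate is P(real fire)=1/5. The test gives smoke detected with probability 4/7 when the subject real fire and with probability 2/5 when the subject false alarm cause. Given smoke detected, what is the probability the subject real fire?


P(A) = P(A|B)P(B) + P(A|B')P(B') = 4/7*1/5 + 2/5*4/5 = 76/175
P(B|A) = P(A|B)P(B)/P(A) = (4/35)/(76/175) = 5/19

5/19


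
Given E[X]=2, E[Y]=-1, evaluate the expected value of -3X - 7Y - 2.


E[-3X - 7Y - 2] = -3*E[X] - 7*E[Y] - 2
= (-3)*(2) + (-7)*(-1) + (-2)
= -6 + 7 - 2 = -1

-1


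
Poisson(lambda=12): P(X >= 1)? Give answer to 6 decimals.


P(X>=1) = 1 - P(X<=0) = 1 - (e^(-12)*12^0/0!)
≈ 1 - 0.0000061442 = 0.9999938558
≈ 0.999994

0.999994


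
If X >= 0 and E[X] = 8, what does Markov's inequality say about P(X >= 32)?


Markov: P(X >= a) <= E[X]/a
P(X >= 32) <= 8/32 = 1/4

1/4


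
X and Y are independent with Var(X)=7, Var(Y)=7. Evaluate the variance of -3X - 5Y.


Independence => Cov(X,Y)=0
Var(-3X - 5Y) = (-3)^2*Var(X) + (-5)^2*Var(Y)
= 9*7 + 25*7 = 238

238


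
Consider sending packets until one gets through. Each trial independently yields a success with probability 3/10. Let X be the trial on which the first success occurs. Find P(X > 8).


P(X > 8) = P(first 8 trials all fail) = (1-p)^8 = (7/10)^8 = 5764801/100000000

5764801/100000000


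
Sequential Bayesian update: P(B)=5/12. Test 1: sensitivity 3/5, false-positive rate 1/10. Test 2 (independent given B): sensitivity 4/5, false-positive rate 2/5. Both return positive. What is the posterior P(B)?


After test 1: P(+) = 3/5*5/12 + 1/10*7/12 = 37/120
P(B|+) = (1/4)/(37/120) = 30/37
After test 2 (use post1 as new prior): P(+) = 4/5*30/37 + 2/5*7/37 = 134/185
P(B|+,+) = (24/37)/(134/185) = 60/67

60/67


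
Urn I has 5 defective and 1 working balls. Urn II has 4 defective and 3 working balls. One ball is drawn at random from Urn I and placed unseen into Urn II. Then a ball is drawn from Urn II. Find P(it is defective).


P(transfer defective) = 5/6; P(transfer working) = 1/6
If defective transferred: Urn II has 5 defective of 8, so P(defective|defective moved) = 5/8
If working transferred: Urn II has 4 defective of 8, so P(defective|working moved) = 1/2
By total probability: P(defective) = 5/6*5/8 + 1/6*1/2 = 29/48

29/48
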